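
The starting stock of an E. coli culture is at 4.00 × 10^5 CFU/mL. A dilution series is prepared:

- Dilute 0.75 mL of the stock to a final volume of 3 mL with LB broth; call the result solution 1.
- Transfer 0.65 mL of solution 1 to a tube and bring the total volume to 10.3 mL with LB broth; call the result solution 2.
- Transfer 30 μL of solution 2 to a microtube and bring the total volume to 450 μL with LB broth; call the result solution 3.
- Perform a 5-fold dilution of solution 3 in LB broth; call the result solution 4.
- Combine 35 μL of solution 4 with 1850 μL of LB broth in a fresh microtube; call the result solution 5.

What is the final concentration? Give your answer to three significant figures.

Step 1: 0.75 mL brought to 3 mL → factor 3/0.75 = 4
Step 2: 0.65 mL brought to 10.3 mL → factor 10.3/0.65 = 15.846
Step 3: 30 μL brought to 450 μL → factor 450/30 = 15
Step 4: 5-fold → factor 5
Step 5: 35 μL + 1850 μL = 1885 μL total → factor 1885/35 = 53.857
Overall dilution factor = 4 × 15.846 × 15 × 5 × 53.857 = 2.5603 × 10^5
Final = 4.00 × 10^5 CFU/mL / 2.5603 × 10^5 = 1.56 CFU/mL

1.56 CFU/mL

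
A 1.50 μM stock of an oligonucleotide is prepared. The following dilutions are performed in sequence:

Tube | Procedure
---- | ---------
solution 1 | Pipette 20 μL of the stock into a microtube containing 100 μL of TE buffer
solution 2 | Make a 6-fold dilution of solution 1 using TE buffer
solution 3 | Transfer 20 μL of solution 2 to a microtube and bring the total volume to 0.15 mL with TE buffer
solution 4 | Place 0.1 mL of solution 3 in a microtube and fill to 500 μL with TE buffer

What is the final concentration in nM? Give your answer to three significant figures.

1.11 nM

Step 1: 20 μL + 100 μL = 120 μL total → factor 120/20 = 6
Step 2: 6-fold → factor 6
Step 3: 20 μL brought to 0.15 mL → factor 150/20 = 7.5
Step 4: 0.1 mL brought to 500 μL → factor 0.5/0.1 = 5
Overall dilution factor = 6 × 6 × 7.5 × 5 = 1350
Final = 1.50 μM / 1350 = 0.001111 μM = 1.11 nM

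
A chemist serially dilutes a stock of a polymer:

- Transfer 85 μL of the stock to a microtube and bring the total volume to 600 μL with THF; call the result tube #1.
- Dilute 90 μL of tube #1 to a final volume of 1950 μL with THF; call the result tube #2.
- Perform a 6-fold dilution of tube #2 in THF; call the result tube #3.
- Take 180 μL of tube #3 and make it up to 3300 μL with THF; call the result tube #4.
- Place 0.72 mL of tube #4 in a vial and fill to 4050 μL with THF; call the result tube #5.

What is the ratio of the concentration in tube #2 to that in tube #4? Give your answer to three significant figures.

110

Step 1: 85 μL brought to 600 μL → factor 600/85 = 7.0588
Step 2: 90 μL brought to 1950 μL → factor 1950/90 = 21.667
Step 3: 6-fold → factor 6
Step 4: 180 μL brought to 3300 μL → factor 3300/180 = 18.333
Dilution factor to tube #2 = 152.94; to tube #4 = 16824
[tube #2]/[tube #4] = (factor to tube #4)/(factor to tube #2) = 16824/152.94 = 110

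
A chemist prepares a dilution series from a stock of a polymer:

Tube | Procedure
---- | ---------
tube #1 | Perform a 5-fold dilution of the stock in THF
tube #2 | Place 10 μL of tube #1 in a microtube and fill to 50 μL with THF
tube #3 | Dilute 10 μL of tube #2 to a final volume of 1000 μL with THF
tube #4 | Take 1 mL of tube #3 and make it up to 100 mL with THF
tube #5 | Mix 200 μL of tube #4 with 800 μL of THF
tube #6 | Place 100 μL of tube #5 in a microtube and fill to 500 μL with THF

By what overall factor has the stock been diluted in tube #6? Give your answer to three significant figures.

6.25 × 10^6

Step 1: 5-fold → factor 5
Step 2: 10 μL brought to 50 μL → factor 50/10 = 5
Step 3: 10 μL brought to 1000 μL → factor 1000/10 = 100
Step 4: 1 mL brought to 100 mL → factor 100/1 = 100
Step 5: 200 μL + 800 μL = 1000 μL total → factor 1000/200 = 5
Step 6: 100 μL brought to 500 μL → factor 500/100 = 5
Overall dilution factor = 5 × 5 × 100 × 100 × 5 × 5 = 6.25 × 10^6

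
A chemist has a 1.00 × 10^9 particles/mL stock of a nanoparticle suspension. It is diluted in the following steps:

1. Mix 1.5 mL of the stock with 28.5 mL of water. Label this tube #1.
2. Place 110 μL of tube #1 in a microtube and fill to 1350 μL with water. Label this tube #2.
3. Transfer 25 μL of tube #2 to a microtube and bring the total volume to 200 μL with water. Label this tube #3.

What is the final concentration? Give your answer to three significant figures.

5.09 × 10^5 particles/mL

Step 1: 1.5 mL + 28.5 mL = 30 mL total → factor 30/1.5 = 20
Step 2: 110 μL brought to 1350 μL → factor 1350/110 = 12.273
Step 3: 25 μL brought to 200 μL → factor 200/25 = 8
Overall dilution factor = 20 × 12.273 × 8 = 1963.6
Final = 1.00 × 10^9 particles/mL / 1963.6 = 5.09 × 10^5 particles/mL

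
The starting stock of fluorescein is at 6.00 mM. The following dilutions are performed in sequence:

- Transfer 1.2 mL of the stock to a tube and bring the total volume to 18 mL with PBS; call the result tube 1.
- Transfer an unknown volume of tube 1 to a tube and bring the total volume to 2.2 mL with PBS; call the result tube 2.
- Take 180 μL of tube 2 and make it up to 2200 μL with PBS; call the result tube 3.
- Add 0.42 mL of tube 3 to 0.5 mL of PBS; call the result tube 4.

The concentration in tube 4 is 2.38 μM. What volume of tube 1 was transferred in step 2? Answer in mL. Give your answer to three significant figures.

0.350 mL

Step 1: 1.2 mL brought to 18 mL → factor 18/1.2 = 15
Step 2: v brought to 2.2 mL → factor = 2.2 mL/v
Step 3: 180 μL brought to 2200 μL → factor 2200/180 = 12.222
Step 4: 0.42 mL + 0.5 mL = 0.92 mL total → factor 0.92/0.42 = 2.1905
Product of known-step factors = 401.59
Overall factor = 6.00 mM / (2.38 μM) = 2521
Step-2 factor = 2521 / 401.59 = 6.2776
v = 2.2 mL / 6.2776 = 0.350 mL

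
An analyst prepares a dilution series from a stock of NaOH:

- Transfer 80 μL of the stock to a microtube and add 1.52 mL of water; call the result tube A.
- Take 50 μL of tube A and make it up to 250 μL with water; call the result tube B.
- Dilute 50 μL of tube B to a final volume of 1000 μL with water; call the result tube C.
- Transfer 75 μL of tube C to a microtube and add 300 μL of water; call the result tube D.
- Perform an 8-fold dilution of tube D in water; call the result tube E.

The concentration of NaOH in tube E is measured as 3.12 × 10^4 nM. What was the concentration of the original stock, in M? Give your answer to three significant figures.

2.50 M

Step 1: 80 μL + 1.52 mL = 1600 μL total → factor 1600/80 = 20
Step 2: 50 μL brought to 250 μL → factor 250/50 = 5
Step 3: 50 μL brought to 1000 μL → factor 1000/50 = 20
Step 4: 75 μL + 300 μL = 375 μL total → factor 375/75 = 5
Step 5: 8-fold → factor 8
Overall dilution factor = 20 × 5 × 20 × 5 × 8 = 80000
Stock = 3.12 × 10^4 nM × 80000 = 2.496 × 10^9 nM = 2.50 M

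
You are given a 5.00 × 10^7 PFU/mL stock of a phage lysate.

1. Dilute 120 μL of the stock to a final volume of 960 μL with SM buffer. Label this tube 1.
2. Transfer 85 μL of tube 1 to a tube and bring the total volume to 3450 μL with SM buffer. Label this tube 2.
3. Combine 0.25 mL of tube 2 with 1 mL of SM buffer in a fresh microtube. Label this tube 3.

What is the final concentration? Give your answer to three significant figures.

3.08 × 10^4 PFU/mL

Step 1: 120 μL brought to 960 μL → factor 960/120 = 8
Step 2: 85 μL brought to 3450 μL → factor 3450/85 = 40.588
Step 3: 0.25 mL + 1 mL = 1.25 mL total → factor 1.25/0.25 = 5
Overall dilution factor = 8 × 40.588 × 5 = 1623.5
Final = 5.00 × 10^7 PFU/mL / 1623.5 = 3.08 × 10^4 PFU/mL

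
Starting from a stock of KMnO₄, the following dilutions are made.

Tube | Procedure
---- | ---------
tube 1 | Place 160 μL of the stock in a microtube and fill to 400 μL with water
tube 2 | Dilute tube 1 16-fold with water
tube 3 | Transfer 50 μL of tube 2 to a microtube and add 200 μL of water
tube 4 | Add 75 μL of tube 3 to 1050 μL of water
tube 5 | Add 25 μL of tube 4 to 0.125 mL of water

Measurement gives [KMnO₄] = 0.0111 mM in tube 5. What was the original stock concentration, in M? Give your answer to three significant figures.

Step 1: 160 μL brought to 400 μL → factor 400/160 = 2.5
Step 2: 16-fold → factor 16
Step 3: 50 μL + 200 μL = 250 μL total → factor 250/50 = 5
Step 4: 75 μL + 1050 μL = 1125 μL total → factor 1125/75 = 15
Step 5: 25 μL + 0.125 mL = 150 μL total → factor 150/25 = 6
Overall dilution factor = 2.5 × 16 × 5 × 15 × 6 = 18000
Stock = 0.0111 mM × 18000 = 199.8 mM = 0.200 M

0.200 M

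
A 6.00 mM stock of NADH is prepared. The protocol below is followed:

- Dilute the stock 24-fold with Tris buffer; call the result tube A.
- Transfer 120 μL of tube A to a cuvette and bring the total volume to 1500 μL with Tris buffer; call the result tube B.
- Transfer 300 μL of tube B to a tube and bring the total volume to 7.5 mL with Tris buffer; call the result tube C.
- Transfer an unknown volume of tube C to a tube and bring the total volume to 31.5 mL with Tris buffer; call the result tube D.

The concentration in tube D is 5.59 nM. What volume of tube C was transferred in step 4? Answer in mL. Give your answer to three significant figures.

Step 1: 24-fold → factor 24
Step 2: 120 μL brought to 1500 μL → factor 1500/120 = 12.5
Step 3: 300 μL brought to 7.5 mL → factor 7500/300 = 25
Step 4: v brought to 31.5 mL → factor = 31.5 mL/v
Product of known-step factors = 7500
Overall factor = 6.00 mM / (5.59 nM) = 1.0733 × 10^6
Step-4 factor = 1.0733 × 10^6 / 7500 = 143.11
v = 31.5 mL / 143.11 = 0.220 mL

0.220 mL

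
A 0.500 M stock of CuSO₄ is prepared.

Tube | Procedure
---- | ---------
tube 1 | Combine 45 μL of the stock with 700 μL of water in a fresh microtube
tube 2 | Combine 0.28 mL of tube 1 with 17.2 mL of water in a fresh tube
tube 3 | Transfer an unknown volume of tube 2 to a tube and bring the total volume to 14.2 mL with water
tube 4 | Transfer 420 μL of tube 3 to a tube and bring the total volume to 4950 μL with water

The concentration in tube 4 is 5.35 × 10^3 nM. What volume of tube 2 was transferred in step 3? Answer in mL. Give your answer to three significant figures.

1.85 mL

Step 1: 45 μL + 700 μL = 745 μL total → factor 745/45 = 16.556
Step 2: 0.28 mL + 17.2 mL = 17.48 mL total → factor 17.48/0.28 = 62.429
Step 3: v brought to 14.2 mL → factor = 14.2 mL/v
Step 4: 420 μL brought to 4950 μL → factor 4950/420 = 11.786
Product of known-step factors = 12181
Overall factor = 0.500 M / (5.35 × 10^3 nM) = 93458
Step-3 factor = 93458 / 12181 = 7.6724
v = 14.2 mL / 7.6724 = 1.85 mL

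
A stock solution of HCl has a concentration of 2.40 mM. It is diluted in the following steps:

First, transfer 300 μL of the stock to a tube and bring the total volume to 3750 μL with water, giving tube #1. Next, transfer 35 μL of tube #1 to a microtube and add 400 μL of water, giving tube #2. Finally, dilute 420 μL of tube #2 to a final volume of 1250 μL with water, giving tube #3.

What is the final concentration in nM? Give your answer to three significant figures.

5.19 × 10^3 nM

Step 1: 300 μL brought to 3750 μL → factor 3750/300 = 12.5
Step 2: 35 μL + 400 μL = 435 μL total → factor 435/35 = 12.429
Step 3: 420 μL brought to 1250 μL → factor 1250/420 = 2.9762
Overall dilution factor = 12.5 × 12.429 × 2.9762 = 462.37
Final = 2.40 mM / 462.37 = 0.005191 mM = 5.19 × 10^3 nM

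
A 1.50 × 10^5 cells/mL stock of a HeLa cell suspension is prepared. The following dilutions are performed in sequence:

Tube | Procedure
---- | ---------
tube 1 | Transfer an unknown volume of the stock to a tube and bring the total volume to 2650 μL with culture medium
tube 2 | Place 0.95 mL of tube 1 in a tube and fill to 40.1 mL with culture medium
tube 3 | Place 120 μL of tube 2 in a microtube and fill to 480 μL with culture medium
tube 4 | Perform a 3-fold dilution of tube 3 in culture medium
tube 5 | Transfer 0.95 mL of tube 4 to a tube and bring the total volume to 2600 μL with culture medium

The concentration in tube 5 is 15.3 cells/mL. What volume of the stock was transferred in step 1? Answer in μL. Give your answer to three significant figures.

375 μL

Step 1: v brought to 2650 μL → factor = 2650 μL/v
Step 2: 0.95 mL brought to 40.1 mL → factor 40.1/0.95 = 42.211
Step 3: 120 μL brought to 480 μL → factor 480/120 = 4
Step 4: 3-fold → factor 3
Step 5: 0.95 mL brought to 2600 μL → factor 2.6/0.95 = 2.7368
Product of known-step factors = 1386.3
Overall factor = 1.50 × 10^5 cells/mL / (15.3 cells/mL) = 9803.9
Step-1 factor = 9803.9 / 1386.3 = 7.0721
v = 2650 μL / 7.0721 = 375 μL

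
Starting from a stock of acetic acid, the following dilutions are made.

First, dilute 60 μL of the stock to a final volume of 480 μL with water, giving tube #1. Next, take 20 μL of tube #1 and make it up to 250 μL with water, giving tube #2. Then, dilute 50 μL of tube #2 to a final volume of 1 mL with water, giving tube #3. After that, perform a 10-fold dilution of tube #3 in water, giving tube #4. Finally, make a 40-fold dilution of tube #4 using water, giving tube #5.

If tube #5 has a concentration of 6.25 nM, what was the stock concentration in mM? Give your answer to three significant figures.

Step 1: 60 μL brought to 480 μL → factor 480/60 = 8
Step 2: 20 μL brought to 250 μL → factor 250/20 = 12.5
Step 3: 50 μL brought to 1 mL → factor 1000/50 = 20
Step 4: 10-fold → factor 10
Step 5: 40-fold → factor 40
Overall dilution factor = 8 × 12.5 × 20 × 10 × 40 = 8 × 10^5
Stock = 6.25 nM × 8 × 10^5 = 5.000 × 10^6 nM = 5.00 mM

5.00 mM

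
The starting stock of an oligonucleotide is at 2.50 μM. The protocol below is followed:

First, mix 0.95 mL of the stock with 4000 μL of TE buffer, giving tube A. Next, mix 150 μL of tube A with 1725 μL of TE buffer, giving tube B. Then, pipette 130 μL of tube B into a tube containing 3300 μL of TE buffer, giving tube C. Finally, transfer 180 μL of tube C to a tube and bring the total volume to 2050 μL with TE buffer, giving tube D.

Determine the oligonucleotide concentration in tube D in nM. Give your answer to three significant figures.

0.128 nM

Step 1: 0.95 mL + 4000 μL = 4.95 mL total → factor 4.95/0.95 = 5.2105
Step 2: 150 μL + 1725 μL = 1875 μL total → factor 1875/150 = 12.5
Step 3: 130 μL + 3300 μL = 3430 μL total → factor 3430/130 = 26.385
Step 4: 180 μL brought to 2050 μL → factor 2050/180 = 11.389
Overall dilution factor = 5.2105 × 12.5 × 26.385 × 11.389 = 19571
Final = 2.50 μM / 19571 = 0.0001277 μM = 0.128 nM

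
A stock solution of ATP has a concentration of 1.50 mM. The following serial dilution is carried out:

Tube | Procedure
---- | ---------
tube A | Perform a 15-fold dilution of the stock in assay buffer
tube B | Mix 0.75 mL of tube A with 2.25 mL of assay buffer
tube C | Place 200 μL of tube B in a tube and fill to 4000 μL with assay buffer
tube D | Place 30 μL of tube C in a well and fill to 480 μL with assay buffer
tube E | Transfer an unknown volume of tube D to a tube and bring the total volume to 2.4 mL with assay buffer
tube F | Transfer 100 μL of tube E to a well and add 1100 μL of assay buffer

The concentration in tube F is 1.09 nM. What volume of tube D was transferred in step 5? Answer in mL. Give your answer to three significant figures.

Step 1: 15-fold → factor 15
Step 2: 0.75 mL + 2.25 mL = 3 mL total → factor 3/0.75 = 4
Step 3: 200 μL brought to 4000 μL → factor 4000/200 = 20
Step 4: 30 μL brought to 480 μL → factor 480/30 = 16
Step 5: v brought to 2.4 mL → factor = 2.4 mL/v
Step 6: 100 μL + 1100 μL = 1200 μL total → factor 1200/100 = 12
Product of known-step factors = 2.304 × 10^5
Overall factor = 1.50 mM / (1.09 nM) = 1.3761 × 10^6
Step-5 factor = 1.3761 × 10^6 / 2.304 × 10^5 = 5.9729
v = 2.4 mL / 5.9729 = 0.402 mL

0.402 mL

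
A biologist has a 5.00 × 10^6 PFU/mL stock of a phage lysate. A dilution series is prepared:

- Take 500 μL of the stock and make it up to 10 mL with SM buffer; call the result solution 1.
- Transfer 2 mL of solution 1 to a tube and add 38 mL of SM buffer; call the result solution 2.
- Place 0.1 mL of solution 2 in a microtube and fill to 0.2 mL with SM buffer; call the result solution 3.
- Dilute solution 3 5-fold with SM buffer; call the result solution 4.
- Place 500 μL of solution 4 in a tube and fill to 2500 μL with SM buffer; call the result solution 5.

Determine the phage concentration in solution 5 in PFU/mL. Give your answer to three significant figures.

250 PFU/mL

Step 1: 500 μL brought to 10 mL → factor 10000/500 = 20
Step 2: 2 mL + 38 mL = 40 mL total → factor 40/2 = 20
Step 3: 0.1 mL brought to 0.2 mL → factor 0.2/0.1 = 2
Step 4: 5-fold → factor 5
Step 5: 500 μL brought to 2500 μL → factor 2500/500 = 5
Overall dilution factor = 20 × 20 × 2 × 5 × 5 = 20000
Final = 5.00 × 10^6 PFU/mL / 20000 = 250 PFU/mL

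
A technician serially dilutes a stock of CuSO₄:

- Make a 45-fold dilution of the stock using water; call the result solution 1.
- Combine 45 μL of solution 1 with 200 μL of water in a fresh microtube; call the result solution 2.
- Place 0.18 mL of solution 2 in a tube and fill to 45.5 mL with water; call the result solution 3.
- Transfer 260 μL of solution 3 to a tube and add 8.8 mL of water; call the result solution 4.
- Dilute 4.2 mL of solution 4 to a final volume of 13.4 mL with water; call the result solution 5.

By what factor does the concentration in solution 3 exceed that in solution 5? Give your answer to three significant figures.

Step 1: 45-fold → factor 45
Step 2: 45 μL + 200 μL = 245 μL total → factor 245/45 = 5.4444
Step 3: 0.18 mL brought to 45.5 mL → factor 45.5/0.18 = 252.78
Step 4: 260 μL + 8.8 mL = 9060 μL total → factor 9060/260 = 34.846
Step 5: 4.2 mL brought to 13.4 mL → factor 13.4/4.2 = 3.1905
Dilution factor to solution 3 = 61931; to solution 5 = 6.8852 × 10^6
[solution 3]/[solution 5] = (factor to solution 5)/(factor to solution 3) = 6.8852 × 10^6/61931 = 111

111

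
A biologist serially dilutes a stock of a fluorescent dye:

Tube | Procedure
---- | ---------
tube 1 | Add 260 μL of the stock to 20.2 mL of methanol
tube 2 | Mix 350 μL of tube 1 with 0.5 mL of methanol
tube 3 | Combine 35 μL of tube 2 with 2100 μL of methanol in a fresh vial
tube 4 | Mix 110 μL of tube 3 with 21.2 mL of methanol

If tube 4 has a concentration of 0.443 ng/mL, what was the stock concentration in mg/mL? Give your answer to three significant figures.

1.00 mg/mL

Step 1: 260 μL + 20.2 mL = 20460 μL total → factor 20460/260 = 78.692
Step 2: 350 μL + 0.5 mL = 850 μL total → factor 850/350 = 2.4286
Step 3: 35 μL + 2100 μL = 2135 μL total → factor 2135/35 = 61
Step 4: 110 μL + 21.2 mL = 21310 μL total → factor 21310/110 = 193.73
Overall dilution factor = 78.692 × 2.4286 × 61 × 193.73 = 2.2584 × 10^6
Stock = 0.443 ng/mL × 2.2584 × 10^6 = 1.000 × 10^6 ng/mL = 1.00 mg/mL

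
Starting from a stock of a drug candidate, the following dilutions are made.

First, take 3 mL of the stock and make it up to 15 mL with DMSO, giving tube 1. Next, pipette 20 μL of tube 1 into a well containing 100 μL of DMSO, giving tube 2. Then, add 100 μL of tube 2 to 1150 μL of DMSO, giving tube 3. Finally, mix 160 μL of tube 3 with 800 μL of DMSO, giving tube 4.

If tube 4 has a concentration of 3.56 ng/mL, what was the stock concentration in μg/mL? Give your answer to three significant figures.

Step 1: 3 mL brought to 15 mL → factor 15/3 = 5
Step 2: 20 μL + 100 μL = 120 μL total → factor 120/20 = 6
Step 3: 100 μL + 1150 μL = 1250 μL total → factor 1250/100 = 12.5
Step 4: 160 μL + 800 μL = 960 μL total → factor 960/160 = 6
Overall dilution factor = 5 × 6 × 12.5 × 6 = 2250
Stock = 3.56 ng/mL × 2250 = 8010 ng/mL = 8.01 μg/mL

8.01 μg/mL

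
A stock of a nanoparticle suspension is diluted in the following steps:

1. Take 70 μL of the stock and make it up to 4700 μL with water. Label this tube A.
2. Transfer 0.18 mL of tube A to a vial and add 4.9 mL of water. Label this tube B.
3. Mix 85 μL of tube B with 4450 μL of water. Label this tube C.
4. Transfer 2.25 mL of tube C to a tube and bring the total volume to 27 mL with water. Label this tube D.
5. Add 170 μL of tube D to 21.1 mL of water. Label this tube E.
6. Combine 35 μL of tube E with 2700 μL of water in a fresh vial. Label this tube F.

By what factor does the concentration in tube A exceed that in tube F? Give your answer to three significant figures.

Step 1: 70 μL brought to 4700 μL → factor 4700/70 = 67.143
Step 2: 0.18 mL + 4.9 mL = 5.08 mL total → factor 5.08/0.18 = 28.222
Step 3: 85 μL + 4450 μL = 4535 μL total → factor 4535/85 = 53.353
Step 4: 2.25 mL brought to 27 mL → factor 27/2.25 = 12
Step 5: 170 μL + 21.1 mL = 21270 μL total → factor 21270/170 = 125.12
Step 6: 35 μL + 2700 μL = 2735 μL total → factor 2735/35 = 78.143
Dilution factor to tube A = 67.143; to tube F = 1.1861 × 10^10
[tube A]/[tube F] = (factor to tube F)/(factor to tube A) = 1.1861 × 10^10/67.143 = 1.77 × 10^8

1.77 × 10^8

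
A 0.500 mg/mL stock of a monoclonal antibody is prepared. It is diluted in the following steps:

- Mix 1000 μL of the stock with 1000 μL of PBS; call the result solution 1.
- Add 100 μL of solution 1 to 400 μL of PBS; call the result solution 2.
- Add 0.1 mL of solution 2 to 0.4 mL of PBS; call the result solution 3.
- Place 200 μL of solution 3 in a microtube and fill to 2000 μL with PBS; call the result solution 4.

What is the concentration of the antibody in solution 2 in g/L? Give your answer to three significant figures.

0.0500 g/L

Step 1: 1000 μL + 1000 μL = 2000 μL total → factor 2000/1000 = 2
Step 2: 100 μL + 400 μL = 500 μL total → factor 500/100 = 5
Dilution factor through solution 2 = 2 × 5 = 10
[solution 2] = 0.500 mg/mL / 10 = 0.05000 mg/mL = 0.0500 g/L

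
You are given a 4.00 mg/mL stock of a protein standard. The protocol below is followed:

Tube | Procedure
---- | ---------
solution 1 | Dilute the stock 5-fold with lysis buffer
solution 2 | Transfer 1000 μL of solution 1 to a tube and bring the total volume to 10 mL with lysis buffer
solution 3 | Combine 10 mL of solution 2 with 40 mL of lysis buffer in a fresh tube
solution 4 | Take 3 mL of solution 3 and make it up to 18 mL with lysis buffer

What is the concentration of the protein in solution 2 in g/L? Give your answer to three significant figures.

0.0800 g/L

Step 1: 5-fold → factor 5
Step 2: 1000 μL brought to 10 mL → factor 10000/1000 = 10
Dilution factor through solution 2 = 5 × 10 = 50
[solution 2] = 4.00 mg/mL / 50 = 0.08000 mg/mL = 0.0800 g/L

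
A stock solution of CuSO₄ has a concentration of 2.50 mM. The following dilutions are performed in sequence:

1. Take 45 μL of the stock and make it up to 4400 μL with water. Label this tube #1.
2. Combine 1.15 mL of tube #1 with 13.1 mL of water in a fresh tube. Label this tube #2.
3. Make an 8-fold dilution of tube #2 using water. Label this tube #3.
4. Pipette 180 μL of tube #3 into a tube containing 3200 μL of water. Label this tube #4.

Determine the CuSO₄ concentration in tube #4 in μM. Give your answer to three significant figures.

0.0137 μM

Step 1: 45 μL brought to 4400 μL → factor 4400/45 = 97.778
Step 2: 1.15 mL + 13.1 mL = 14.25 mL total → factor 14.25/1.15 = 12.391
Step 3: 8-fold → factor 8
Step 4: 180 μL + 3200 μL = 3380 μL total → factor 3380/180 = 18.778
Overall dilution factor = 97.778 × 12.391 × 8 × 18.778 = 1.8201 × 10^5
Final = 2.50 mM / 1.8201 × 10^5 = 1.374 × 10^-5 mM = 0.0137 μM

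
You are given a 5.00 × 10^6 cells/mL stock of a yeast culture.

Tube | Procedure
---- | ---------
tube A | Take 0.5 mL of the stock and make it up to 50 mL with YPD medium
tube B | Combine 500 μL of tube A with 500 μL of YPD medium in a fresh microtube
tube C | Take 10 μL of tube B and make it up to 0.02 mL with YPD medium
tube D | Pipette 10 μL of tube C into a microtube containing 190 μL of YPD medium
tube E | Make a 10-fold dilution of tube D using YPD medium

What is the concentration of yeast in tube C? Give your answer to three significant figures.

Step 1: 0.5 mL brought to 50 mL → factor 50/0.5 = 100
Step 2: 500 μL + 500 μL = 1000 μL total → factor 1000/500 = 2
Step 3: 10 μL brought to 0.02 mL → factor 20/10 = 2
Dilution factor through tube C = 100 × 2 × 2 = 400
[tube C] = 5.00 × 10^6 cells/mL / 400 = 1.25 × 10^4 cells/mL

1.25 × 10^4 cells/mL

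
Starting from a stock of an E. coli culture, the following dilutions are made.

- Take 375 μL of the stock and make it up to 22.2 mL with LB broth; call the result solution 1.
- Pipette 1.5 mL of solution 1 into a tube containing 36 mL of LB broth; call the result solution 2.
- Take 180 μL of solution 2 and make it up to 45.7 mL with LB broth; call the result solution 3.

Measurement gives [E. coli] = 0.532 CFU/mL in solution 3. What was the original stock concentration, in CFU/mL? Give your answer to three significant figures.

Step 1: 375 μL brought to 22.2 mL → factor 22200/375 = 59.2
Step 2: 1.5 mL + 36 mL = 37.5 mL total → factor 37.5/1.5 = 25
Step 3: 180 μL brought to 45.7 mL → factor 45700/180 = 253.89
Overall dilution factor = 59.2 × 25 × 253.89 = 3.7576 × 10^5
Stock = 0.532 CFU/mL × 3.7576 × 10^5 = 2.00 × 10^5 CFU/mL

2.00 × 10^5 CFU/mL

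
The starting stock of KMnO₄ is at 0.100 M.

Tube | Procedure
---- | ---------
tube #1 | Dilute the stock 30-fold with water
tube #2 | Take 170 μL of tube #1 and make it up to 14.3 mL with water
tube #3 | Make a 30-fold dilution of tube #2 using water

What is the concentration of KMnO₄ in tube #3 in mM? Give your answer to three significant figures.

0.00132 mM

Step 1: 30-fold → factor 30
Step 2: 170 μL brought to 14.3 mL → factor 14300/170 = 84.118
Step 3: 30-fold → factor 30
Overall dilution factor = 30 × 84.118 × 30 = 75706
Final = 0.100 M / 75706 = 1.321 × 10^-6 M = 0.00132 mM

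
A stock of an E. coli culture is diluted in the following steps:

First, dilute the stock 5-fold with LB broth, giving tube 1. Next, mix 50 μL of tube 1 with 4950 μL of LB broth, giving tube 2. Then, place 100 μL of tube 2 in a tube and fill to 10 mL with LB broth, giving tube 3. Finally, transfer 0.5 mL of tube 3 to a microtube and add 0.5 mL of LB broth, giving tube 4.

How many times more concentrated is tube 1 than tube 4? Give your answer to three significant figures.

2.00 × 10^4

Step 1: 5-fold → factor 5
Step 2: 50 μL + 4950 μL = 5000 μL total → factor 5000/50 = 100
Step 3: 100 μL brought to 10 mL → factor 10000/100 = 100
Step 4: 0.5 mL + 0.5 mL = 1 mL total → factor 1/0.5 = 2
Dilution factor to tube 1 = 5; to tube 4 = 1 × 10^5
[tube 1]/[tube 4] = (factor to tube 4)/(factor to tube 1) = 1 × 10^5/5 = 2.00 × 10^4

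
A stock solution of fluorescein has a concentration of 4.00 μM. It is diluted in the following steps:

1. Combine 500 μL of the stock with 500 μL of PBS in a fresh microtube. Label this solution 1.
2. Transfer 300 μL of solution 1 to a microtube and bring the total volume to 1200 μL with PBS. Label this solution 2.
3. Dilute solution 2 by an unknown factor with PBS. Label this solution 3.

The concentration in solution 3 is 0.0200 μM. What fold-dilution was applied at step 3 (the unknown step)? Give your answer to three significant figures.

25.0-fold

Step 1: 500 μL + 500 μL = 1000 μL total → factor 1000/500 = 2
Step 2: 300 μL brought to 1200 μL → factor 1200/300 = 4
Step 3: unknown factor x
Product of known-step factors = 8
Overall factor = 4.00 μM / (0.0200 μM) = 200
x = 200 / 8 = 25.0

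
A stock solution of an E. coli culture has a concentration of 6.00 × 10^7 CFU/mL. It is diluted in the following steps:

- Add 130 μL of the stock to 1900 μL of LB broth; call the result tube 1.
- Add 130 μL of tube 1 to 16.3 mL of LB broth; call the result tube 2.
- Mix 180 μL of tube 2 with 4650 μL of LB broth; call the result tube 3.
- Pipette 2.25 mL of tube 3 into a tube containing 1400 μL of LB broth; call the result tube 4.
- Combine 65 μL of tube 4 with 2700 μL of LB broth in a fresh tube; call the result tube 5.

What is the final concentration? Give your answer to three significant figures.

16.4 CFU/mL

Step 1: 130 μL + 1900 μL = 2030 μL total → factor 2030/130 = 15.615
Step 2: 130 μL + 16.3 mL = 16430 μL total → factor 16430/130 = 126.38
Step 3: 180 μL + 4650 μL = 4830 μL total → factor 4830/180 = 26.833
Step 4: 2.25 mL + 1400 μL = 3.65 mL total → factor 3.65/2.25 = 1.6222
Step 5: 65 μL + 2700 μL = 2765 μL total → factor 2765/65 = 42.538
Overall dilution factor = 15.615 × 126.38 × 26.833 × 1.6222 × 42.538 = 3.6544 × 10^6
Final = 6.00 × 10^7 CFU/mL / 3.6544 × 10^6 = 16.4 CFU/mL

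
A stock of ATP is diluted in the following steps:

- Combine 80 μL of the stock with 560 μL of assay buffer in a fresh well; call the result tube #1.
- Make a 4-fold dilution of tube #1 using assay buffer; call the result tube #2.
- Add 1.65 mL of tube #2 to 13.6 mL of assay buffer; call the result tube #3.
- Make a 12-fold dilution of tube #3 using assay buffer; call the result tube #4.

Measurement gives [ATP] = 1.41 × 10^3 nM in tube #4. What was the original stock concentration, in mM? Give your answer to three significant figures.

5.00 mM

Step 1: 80 μL + 560 μL = 640 μL total → factor 640/80 = 8
Step 2: 4-fold → factor 4
Step 3: 1.65 mL + 13.6 mL = 15.25 mL total → factor 15.25/1.65 = 9.2424
Step 4: 12-fold → factor 12
Overall dilution factor = 8 × 4 × 9.2424 × 12 = 3549.1
Stock = 1.41 × 10^3 nM × 3549.1 = 5.004 × 10^6 nM = 5.00 mM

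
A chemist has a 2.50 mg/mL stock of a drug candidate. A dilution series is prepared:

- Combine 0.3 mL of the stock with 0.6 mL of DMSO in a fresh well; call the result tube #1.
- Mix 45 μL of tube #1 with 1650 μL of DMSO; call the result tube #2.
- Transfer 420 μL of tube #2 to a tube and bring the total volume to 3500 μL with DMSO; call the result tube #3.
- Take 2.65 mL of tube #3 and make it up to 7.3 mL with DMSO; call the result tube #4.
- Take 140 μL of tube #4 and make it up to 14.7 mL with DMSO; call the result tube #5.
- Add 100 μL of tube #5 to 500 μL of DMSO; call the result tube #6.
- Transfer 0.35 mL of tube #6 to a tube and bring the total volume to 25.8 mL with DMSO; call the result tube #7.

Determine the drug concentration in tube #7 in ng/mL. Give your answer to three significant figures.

0.0208 ng/mL

Step 1: 0.3 mL + 0.6 mL = 0.9 mL total → factor 0.9/0.3 = 3
Step 2: 45 μL + 1650 μL = 1695 μL total → factor 1695/45 = 37.667
Step 3: 420 μL brought to 3500 μL → factor 3500/420 = 8.3333
Step 4: 2.65 mL brought to 7.3 mL → factor 7.3/2.65 = 2.7547
Step 5: 140 μL brought to 14.7 mL → factor 14700/140 = 105
Step 6: 100 μL + 500 μL = 600 μL total → factor 600/100 = 6
Step 7: 0.35 mL brought to 25.8 mL → factor 25.8/0.35 = 73.714
Overall dilution factor = 3 × 37.667 × 8.3333 × 2.7547 × 105 × 6 × 73.714 = 1.2047 × 10^8
Final = 2.50 mg/mL / 1.2047 × 10^8 = 2.075 × 10^-8 mg/mL = 0.0208 ng/mL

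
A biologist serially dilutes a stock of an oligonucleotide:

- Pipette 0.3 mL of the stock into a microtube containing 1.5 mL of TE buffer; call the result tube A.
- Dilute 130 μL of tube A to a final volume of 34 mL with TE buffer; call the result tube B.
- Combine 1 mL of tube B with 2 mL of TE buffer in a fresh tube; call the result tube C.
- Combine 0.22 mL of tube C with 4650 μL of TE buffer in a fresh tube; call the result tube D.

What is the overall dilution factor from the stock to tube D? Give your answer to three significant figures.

1.04 × 10^5

Step 1: 0.3 mL + 1.5 mL = 1.8 mL total → factor 1.8/0.3 = 6
Step 2: 130 μL brought to 34 mL → factor 34000/130 = 261.54
Step 3: 1 mL + 2 mL = 3 mL total → factor 3/1 = 3
Step 4: 0.22 mL + 4650 μL = 4.87 mL total → factor 4.87/0.22 = 22.136
Overall dilution factor = 6 × 261.54 × 3 × 22.136 = 1.0421 × 10^5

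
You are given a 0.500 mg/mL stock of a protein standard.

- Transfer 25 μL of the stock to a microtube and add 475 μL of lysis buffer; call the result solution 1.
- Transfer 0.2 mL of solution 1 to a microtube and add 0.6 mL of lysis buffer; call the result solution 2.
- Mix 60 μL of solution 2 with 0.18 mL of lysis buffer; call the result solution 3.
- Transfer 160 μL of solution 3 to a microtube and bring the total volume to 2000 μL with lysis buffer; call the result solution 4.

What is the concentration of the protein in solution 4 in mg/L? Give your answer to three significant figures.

Step 1: 25 μL + 475 μL = 500 μL total → factor 500/25 = 20
Step 2: 0.2 mL + 0.6 mL = 0.8 mL total → factor 0.8/0.2 = 4
Step 3: 60 μL + 0.18 mL = 240 μL total → factor 240/60 = 4
Step 4: 160 μL brought to 2000 μL → factor 2000/160 = 12.5
Overall dilution factor = 20 × 4 × 4 × 12.5 = 4000
Final = 0.500 mg/mL / 4000 = 0.0001250 mg/mL = 0.125 mg/L

0.125 mg/L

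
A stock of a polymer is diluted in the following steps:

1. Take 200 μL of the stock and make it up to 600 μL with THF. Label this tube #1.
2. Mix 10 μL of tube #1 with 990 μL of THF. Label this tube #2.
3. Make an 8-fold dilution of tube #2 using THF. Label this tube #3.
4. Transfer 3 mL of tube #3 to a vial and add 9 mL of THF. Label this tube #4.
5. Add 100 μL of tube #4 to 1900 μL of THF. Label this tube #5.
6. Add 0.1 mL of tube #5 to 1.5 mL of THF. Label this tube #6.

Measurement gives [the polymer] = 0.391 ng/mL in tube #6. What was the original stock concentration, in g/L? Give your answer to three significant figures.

Step 1: 200 μL brought to 600 μL → factor 600/200 = 3
Step 2: 10 μL + 990 μL = 1000 μL total → factor 1000/10 = 100
Step 3: 8-fold → factor 8
Step 4: 3 mL + 9 mL = 12 mL total → factor 12/3 = 4
Step 5: 100 μL + 1900 μL = 2000 μL total → factor 2000/100 = 20
Step 6: 0.1 mL + 1.5 mL = 1.6 mL total → factor 1.6/0.1 = 16
Overall dilution factor = 3 × 100 × 8 × 4 × 20 × 16 = 3.072 × 10^6
Stock = 0.391 ng/mL × 3.072 × 10^6 = 1.201 × 10^6 ng/mL = 1.20 g/L

1.20 g/L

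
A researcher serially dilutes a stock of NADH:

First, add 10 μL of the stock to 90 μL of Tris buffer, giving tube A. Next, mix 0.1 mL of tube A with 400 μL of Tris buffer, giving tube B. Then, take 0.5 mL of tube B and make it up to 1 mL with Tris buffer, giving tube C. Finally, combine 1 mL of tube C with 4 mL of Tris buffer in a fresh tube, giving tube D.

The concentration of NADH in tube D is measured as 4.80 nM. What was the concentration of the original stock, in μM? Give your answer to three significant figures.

2.40 μM

Step 1: 10 μL + 90 μL = 100 μL total → factor 100/10 = 10
Step 2: 0.1 mL + 400 μL = 0.5 mL total → factor 0.5/0.1 = 5
Step 3: 0.5 mL brought to 1 mL → factor 1/0.5 = 2
Step 4: 1 mL + 4 mL = 5 mL total → factor 5/1 = 5
Overall dilution factor = 10 × 5 × 2 × 5 = 500
Stock = 4.80 nM × 500 = 2400 nM = 2.40 μM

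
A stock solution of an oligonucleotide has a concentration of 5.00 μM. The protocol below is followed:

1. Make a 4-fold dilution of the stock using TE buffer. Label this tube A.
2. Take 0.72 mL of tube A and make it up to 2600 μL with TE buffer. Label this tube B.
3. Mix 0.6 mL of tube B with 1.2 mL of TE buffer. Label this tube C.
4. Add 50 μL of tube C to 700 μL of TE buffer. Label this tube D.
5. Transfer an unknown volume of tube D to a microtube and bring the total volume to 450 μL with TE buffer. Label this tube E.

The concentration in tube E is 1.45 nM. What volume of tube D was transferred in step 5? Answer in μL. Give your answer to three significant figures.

84.8 μL

Step 1: 4-fold → factor 4
Step 2: 0.72 mL brought to 2600 μL → factor 2.6/0.72 = 3.6111
Step 3: 0.6 mL + 1.2 mL = 1.8 mL total → factor 1.8/0.6 = 3
Step 4: 50 μL + 700 μL = 750 μL total → factor 750/50 = 15
Step 5: v brought to 450 μL → factor = 450 μL/v
Product of known-step factors = 650
Overall factor = 5.00 μM / (1.45 nM) = 3448.3
Step-5 factor = 3448.3 / 650 = 5.305
v = 450 μL / 5.305 = 84.8 μL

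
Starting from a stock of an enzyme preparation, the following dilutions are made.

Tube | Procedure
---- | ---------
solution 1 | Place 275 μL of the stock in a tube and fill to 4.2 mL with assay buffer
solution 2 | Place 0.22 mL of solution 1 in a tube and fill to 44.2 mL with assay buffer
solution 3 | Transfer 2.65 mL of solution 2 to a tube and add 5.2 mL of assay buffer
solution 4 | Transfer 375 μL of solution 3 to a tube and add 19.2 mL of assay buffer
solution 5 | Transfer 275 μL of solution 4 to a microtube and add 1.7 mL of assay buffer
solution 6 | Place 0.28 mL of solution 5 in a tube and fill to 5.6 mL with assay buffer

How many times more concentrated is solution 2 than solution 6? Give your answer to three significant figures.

2.22 × 10^4

Step 1: 275 μL brought to 4.2 mL → factor 4200/275 = 15.273
Step 2: 0.22 mL brought to 44.2 mL → factor 44.2/0.22 = 200.91
Step 3: 2.65 mL + 5.2 mL = 7.85 mL total → factor 7.85/2.65 = 2.9623
Step 4: 375 μL + 19.2 mL = 19575 μL total → factor 19575/375 = 52.2
Step 5: 275 μL + 1.7 mL = 1975 μL total → factor 1975/275 = 7.1818
Step 6: 0.28 mL brought to 5.6 mL → factor 5.6/0.28 = 20
Dilution factor to solution 2 = 3068.4; to solution 6 = 6.8151 × 10^7
[solution 2]/[solution 6] = (factor to solution 6)/(factor to solution 2) = 6.8151 × 10^7/3068.4 = 2.22 × 10^4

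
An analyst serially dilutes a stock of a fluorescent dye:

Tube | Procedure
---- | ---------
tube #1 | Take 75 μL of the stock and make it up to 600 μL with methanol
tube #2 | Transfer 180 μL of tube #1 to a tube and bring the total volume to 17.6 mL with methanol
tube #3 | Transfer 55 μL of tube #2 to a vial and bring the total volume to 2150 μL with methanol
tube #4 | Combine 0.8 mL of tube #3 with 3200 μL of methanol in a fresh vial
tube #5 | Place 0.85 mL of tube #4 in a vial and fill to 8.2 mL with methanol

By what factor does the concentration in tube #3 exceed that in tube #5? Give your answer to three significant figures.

48.2

Step 1: 75 μL brought to 600 μL → factor 600/75 = 8
Step 2: 180 μL brought to 17.6 mL → factor 17600/180 = 97.778
Step 3: 55 μL brought to 2150 μL → factor 2150/55 = 39.091
Step 4: 0.8 mL + 3200 μL = 4 mL total → factor 4/0.8 = 5
Step 5: 0.85 mL brought to 8.2 mL → factor 8.2/0.85 = 9.6471
Dilution factor to tube #3 = 30578; to tube #5 = 1.4749 × 10^6
[tube #3]/[tube #5] = (factor to tube #5)/(factor to tube #3) = 1.4749 × 10^6/30578 = 48.2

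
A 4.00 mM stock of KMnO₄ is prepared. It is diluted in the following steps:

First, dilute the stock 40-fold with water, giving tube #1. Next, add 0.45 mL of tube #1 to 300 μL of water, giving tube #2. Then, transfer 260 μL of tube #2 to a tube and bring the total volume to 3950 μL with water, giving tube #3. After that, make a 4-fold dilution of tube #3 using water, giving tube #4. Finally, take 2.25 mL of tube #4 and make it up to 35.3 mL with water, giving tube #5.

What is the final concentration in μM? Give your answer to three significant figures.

Step 1: 40-fold → factor 40
Step 2: 0.45 mL + 300 μL = 0.75 mL total → factor 0.75/0.45 = 1.6667
Step 3: 260 μL brought to 3950 μL → factor 3950/260 = 15.192
Step 4: 4-fold → factor 4
Step 5: 2.25 mL brought to 35.3 mL → factor 35.3/2.25 = 15.689
Overall dilution factor = 40 × 1.6667 × 15.192 × 4 × 15.689 = 63560
Final = 4.00 mM / 63560 = 6.293 × 10^-5 mM = 0.0629 μM

0.0629 μM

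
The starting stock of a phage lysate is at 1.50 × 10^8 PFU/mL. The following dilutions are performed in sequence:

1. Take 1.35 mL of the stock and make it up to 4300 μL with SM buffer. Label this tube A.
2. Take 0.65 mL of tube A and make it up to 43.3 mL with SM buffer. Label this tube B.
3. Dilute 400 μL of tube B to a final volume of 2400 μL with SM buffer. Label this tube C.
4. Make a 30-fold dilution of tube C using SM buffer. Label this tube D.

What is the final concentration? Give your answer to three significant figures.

Step 1: 1.35 mL brought to 4300 μL → factor 4.3/1.35 = 3.1852
Step 2: 0.65 mL brought to 43.3 mL → factor 43.3/0.65 = 66.615
Step 3: 400 μL brought to 2400 μL → factor 2400/400 = 6
Step 4: 30-fold → factor 30
Overall dilution factor = 3.1852 × 66.615 × 6 × 30 = 38193
Final = 1.50 × 10^8 PFU/mL / 38193 = 3.93 × 10^3 PFU/mL

3.93 × 10^3 PFU/mL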